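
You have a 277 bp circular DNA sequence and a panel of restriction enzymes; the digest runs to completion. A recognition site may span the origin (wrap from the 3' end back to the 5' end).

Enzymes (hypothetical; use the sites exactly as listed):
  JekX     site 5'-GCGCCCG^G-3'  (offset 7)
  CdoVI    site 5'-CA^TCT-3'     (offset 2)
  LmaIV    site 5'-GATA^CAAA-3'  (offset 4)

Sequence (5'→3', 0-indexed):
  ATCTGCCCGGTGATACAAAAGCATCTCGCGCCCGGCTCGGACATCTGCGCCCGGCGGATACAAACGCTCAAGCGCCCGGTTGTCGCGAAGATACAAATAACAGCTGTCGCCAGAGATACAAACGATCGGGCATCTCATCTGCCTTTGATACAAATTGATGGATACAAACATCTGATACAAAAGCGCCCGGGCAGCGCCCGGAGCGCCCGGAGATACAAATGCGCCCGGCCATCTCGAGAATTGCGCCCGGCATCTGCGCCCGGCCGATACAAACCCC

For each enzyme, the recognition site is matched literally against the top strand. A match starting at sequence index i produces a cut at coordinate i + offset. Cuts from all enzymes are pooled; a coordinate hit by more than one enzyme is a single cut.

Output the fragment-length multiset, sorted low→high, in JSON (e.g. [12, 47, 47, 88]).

Scan for sites:
  JekX GCGCCCGG/7: at [27, 46, 71, 182, 193, 202, 220, 242, 255] ⇒ [34, 53, 78, 189, 200, 209, 227, 249, 262]
  CdoVI CATCT/2: at [21, 41, 130, 135, 168, 229, 250, 276] ⇒ [1, 23, 43, 132, 137, 170, 231, 252]
  LmaIV GATACAAA/4: at [11, 56, 89, 114, 146, 160, 173, 211, 265] ⇒ [15, 60, 93, 118, 150, 164, 177, 215, 269]

Pooled cuts: [1, 15, 23, 34, 43, 53, 60, 78, 93, 118, 132, 137, 150, 164, 170, 177, 189, 200, 209, 215, 227, 231, 249, 252, 262, 269]

Fragments:
  1→15: 14 bp
  15→23: 8 bp
  23→34: 11 bp
  34→43: 9 bp
  43→53: 10 bp
  53→60: 7 bp
  60→78: 18 bp
  78→93: 15 bp
  93→118: 25 bp
  118→132: 14 bp
  132→137: 5 bp
  137→150: 13 bp
  150→164: 14 bp
  164→170: 6 bp
  170→177: 7 bp
  177→189: 12 bp
  189→200: 11 bp
  200→209: 9 bp
  209→215: 6 bp
  215→227: 12 bp
  227→231: 4 bp
  231→249: 18 bp
  249→252: 3 bp
  252→262: 10 bp
  262→269: 7 bp
  269→1 (wrap): 277-269+1 = 9 bp

[3,4,5,6,6,7,7,7,8,9,9,9,10,10,11,11,12,12,13,14,14,14,15,18,18,25]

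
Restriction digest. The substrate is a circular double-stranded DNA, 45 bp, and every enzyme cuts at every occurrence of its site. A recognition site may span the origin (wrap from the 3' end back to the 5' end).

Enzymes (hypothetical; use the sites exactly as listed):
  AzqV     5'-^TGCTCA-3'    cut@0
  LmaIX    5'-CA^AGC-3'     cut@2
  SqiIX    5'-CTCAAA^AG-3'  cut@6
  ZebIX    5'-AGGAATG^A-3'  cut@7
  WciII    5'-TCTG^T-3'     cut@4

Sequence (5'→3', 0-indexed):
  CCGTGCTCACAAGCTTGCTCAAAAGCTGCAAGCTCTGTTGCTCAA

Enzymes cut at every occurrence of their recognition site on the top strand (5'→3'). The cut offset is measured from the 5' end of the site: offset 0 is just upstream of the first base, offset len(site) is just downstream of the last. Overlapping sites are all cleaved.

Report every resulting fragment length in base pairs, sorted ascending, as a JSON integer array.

[1,4,7,7,8,8,10]

Site scan:
  AzqV (TGCTCA, off=0): starts [3, 15, 38] → cuts [3, 15, 38]
  LmaIX (CAAGC, off=2): starts [9, 28] → cuts [11, 30]
  SqiIX (CTCAAAAG, off=6): starts [17] → cuts [23]
  ZebIX (AGGAATGA, off=7): no sites
  WciII (TCTGT, off=4): starts [33] → cuts [37]

All cut coordinates (distinct, sorted): [3, 11, 15, 23, 30, 37, 38]

Fragment lengths:
  3→11: 8 bp
  11→15: 4 bp
  15→23: 8 bp
  23→30: 7 bp
  30→37: 7 bp
  37→38: 1 bp
  38→3 (wrap): 45-38+3 = 10 bp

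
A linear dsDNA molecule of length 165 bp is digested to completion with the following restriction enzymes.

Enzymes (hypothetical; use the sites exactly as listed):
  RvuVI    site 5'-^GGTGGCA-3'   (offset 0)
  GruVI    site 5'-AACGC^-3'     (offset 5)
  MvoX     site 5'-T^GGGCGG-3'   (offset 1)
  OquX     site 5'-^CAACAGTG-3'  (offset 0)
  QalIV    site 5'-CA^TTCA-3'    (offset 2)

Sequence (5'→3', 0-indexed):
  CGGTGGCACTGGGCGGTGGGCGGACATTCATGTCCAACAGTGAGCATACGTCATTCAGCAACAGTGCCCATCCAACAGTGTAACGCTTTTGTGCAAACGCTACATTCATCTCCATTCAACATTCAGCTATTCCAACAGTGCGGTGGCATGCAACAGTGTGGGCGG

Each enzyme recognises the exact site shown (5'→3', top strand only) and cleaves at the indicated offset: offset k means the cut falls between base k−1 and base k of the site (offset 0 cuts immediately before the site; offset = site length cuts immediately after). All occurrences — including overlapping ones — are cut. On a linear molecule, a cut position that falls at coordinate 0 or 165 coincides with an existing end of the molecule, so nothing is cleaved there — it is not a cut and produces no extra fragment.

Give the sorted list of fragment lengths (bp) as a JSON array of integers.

Per-enzyme occurrences:
  RvuVI GGTGGCA/0: at [1, 141] ⇒ [1, 141]
  GruVI AACGC/5: at [81, 95] ⇒ [86, 100]
  MvoX TGGGCGG/1: at [9, 16, 158] ⇒ [10, 17, 159]
  OquX CAACAGTG/0: at [34, 58, 72, 132, 150] ⇒ [34, 58, 72, 132, 150]
  QalIV CATTCA/2: at [24, 51, 102, 112, 119] ⇒ [26, 53, 104, 114, 121]

All cut coordinates (distinct, sorted): [1, 10, 17, 26, 34, 53, 58, 72, 86, 100, 104, 114, 121, 132, 141, 150, 159]

Fragment lengths:
  [0,1): 1 bp
  [1,10): 9 bp
  [10,17): 7 bp
  [17,26): 9 bp
  [26,34): 8 bp
  [34,53): 19 bp
  [53,58): 5 bp
  [58,72): 14 bp
  [72,86): 14 bp
  [86,100): 14 bp
  [100,104): 4 bp
  [104,114): 10 bp
  [114,121): 7 bp
  [121,132): 11 bp
  [132,141): 9 bp
  [141,150): 9 bp
  [150,159): 9 bp
  [159,165): 6 bp

[1,4,5,6,7,7,8,9,9,9,9,9,10,11,14,14,14,19]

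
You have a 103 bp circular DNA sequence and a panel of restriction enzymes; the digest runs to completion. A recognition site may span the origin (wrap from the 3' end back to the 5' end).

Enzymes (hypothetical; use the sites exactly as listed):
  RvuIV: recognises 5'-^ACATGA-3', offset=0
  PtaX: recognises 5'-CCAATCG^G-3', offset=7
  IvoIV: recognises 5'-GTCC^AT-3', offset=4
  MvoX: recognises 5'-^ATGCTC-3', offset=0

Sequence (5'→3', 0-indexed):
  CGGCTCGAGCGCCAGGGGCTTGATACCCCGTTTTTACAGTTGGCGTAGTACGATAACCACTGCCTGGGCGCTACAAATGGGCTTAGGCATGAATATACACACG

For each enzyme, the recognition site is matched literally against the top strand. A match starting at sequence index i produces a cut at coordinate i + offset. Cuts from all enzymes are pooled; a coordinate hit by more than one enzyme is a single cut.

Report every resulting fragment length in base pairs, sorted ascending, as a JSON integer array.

Scan for sites:
  RvuIV (ACATGA, off=0): no sites
  PtaX (CCAATCGG, off=7): no sites
  IvoIV (GTCCAT, off=4): no sites
  MvoX (ATGCTC, off=0): no sites

Pooled cuts: ∅

Fragments:
  no cuts → one circular fragment of 103 bp

[103]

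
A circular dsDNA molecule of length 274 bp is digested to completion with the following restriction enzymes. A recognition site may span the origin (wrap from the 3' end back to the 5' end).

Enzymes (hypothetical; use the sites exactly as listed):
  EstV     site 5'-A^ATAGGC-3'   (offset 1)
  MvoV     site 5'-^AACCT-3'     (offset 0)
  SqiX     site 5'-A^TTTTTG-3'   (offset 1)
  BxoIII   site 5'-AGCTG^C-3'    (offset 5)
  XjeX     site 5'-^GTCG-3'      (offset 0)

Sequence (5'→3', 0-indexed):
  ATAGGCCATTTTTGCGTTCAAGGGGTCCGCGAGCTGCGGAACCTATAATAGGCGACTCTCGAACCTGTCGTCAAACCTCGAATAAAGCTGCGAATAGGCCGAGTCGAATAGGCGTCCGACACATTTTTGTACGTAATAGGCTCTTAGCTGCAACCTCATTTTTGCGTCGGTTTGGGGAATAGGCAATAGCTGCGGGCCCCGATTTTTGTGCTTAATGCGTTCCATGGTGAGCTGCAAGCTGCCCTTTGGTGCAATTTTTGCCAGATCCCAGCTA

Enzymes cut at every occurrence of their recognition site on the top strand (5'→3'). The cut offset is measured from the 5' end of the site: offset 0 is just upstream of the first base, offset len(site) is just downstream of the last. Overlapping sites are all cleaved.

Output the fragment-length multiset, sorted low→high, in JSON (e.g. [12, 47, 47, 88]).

[1,3,3,5,5,7,7,7,7,8,8,9,10,12,13,13,14,14,15,16,17,20,28,32]

Site scan:
  EstV (AATAGGC, off=1): starts [46, 92, 106, 134, 177, 273] → cuts [0, 47, 93, 107, 135, 178]
  MvoV (AACCT, off=0): starts [39, 61, 73, 151] → cuts [39, 61, 73, 151]
  SqiX (ATTTTTG, off=1): starts [7, 122, 157, 201, 253] → cuts [8, 123, 158, 202, 254]
  BxoIII (AGCTGC, off=5): starts [31, 85, 145, 187, 229, 236] → cuts [36, 90, 150, 192, 234, 241]
  XjeX (GTCG, off=0): starts [66, 102, 165] → cuts [66, 102, 165]

Pooled cuts: [0, 8, 36, 39, 47, 61, 66, 73, 90, 93, 102, 107, 123, 135, 150, 151, 158, 165, 178, 192, 202, 234, 241, 254]

Fragments:
  0→8: 8 bp
  8→36: 28 bp
  36→39: 3 bp
  39→47: 8 bp
  47→61: 14 bp
  61→66: 5 bp
  66→73: 7 bp
  73→90: 17 bp
  90→93: 3 bp
  93→102: 9 bp
  102→107: 5 bp
  107→123: 16 bp
  123→135: 12 bp
  135→150: 15 bp
  150→151: 1 bp
  151→158: 7 bp
  158→165: 7 bp
  165→178: 13 bp
  178→192: 14 bp
  192→202: 10 bp
  202→234: 32 bp
  234→241: 7 bp
  241→254: 13 bp
  254→0 (wrap): 274-254+0 = 20 bp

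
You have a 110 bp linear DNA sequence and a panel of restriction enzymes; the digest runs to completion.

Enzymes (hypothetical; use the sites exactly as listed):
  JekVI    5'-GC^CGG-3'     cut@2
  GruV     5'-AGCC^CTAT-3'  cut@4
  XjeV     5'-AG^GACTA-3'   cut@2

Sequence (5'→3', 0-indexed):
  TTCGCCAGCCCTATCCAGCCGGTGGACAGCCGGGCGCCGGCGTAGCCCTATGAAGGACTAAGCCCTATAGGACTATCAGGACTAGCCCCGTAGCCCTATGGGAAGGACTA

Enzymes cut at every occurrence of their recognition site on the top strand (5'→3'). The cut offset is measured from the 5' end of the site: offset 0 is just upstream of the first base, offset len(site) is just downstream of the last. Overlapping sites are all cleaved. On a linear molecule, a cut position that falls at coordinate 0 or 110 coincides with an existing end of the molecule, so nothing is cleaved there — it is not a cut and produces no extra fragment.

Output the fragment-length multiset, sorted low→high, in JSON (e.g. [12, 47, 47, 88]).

[5,6,7,8,9,9,9,10,10,10,11,16]

Site scan:
  JekVI (GCCGG, off=2): starts [17, 28, 35] → cuts [19, 30, 37]
  GruV (AGCCCTAT, off=4): starts [6, 43, 60, 91] → cuts [10, 47, 64, 95]
  XjeV (AGGACTA, off=2): starts [53, 68, 77, 103] → cuts [55, 70, 79, 105]

All cut coordinates (distinct, sorted): [10, 19, 30, 37, 47, 55, 64, 70, 79, 95, 105]

Fragments:
  [0,10): 10 bp
  [10,19): 9 bp
  [19,30): 11 bp
  [30,37): 7 bp
  [37,47): 10 bp
  [47,55): 8 bp
  [55,64): 9 bp
  [64,70): 6 bp
  [70,79): 9 bp
  [79,95): 16 bp
  [95,105): 10 bp
  [105,110): 5 bp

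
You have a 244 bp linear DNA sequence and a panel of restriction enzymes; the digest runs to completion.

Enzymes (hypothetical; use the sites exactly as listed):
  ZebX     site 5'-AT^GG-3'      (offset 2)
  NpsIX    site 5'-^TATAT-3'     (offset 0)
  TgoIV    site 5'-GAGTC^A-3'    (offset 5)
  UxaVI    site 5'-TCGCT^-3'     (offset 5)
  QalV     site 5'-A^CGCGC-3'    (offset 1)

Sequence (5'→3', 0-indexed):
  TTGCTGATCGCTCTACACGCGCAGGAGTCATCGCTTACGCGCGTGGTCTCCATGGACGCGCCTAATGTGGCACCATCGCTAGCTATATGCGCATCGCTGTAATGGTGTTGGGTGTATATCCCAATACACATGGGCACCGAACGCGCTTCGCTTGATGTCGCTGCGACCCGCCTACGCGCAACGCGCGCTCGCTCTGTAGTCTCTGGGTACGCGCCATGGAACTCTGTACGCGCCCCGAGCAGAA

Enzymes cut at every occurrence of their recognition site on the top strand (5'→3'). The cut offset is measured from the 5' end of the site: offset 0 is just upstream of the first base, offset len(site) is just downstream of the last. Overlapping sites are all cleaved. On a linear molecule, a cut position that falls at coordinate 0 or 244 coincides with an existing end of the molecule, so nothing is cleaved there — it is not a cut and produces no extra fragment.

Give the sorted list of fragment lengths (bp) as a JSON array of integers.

[2,3,3,5,5,6,7,8,10,10,11,11,11,12,12,12,12,15,16,16,16,17,24]

Per-enzyme occurrences:
  ZebX (ATGG, off=2): starts [51, 101, 129, 215] → cuts [53, 103, 131, 217]
  NpsIX (TATAT, off=0): starts [83, 114] → cuts [83, 114]
  TgoIV (GAGTCA, off=5): starts [24] → cuts [29]
  UxaVI (TCGCT, off=5): starts [7, 30, 75, 93, 147, 157, 188] → cuts [12, 35, 80, 98, 152, 162, 193]
  QalV (ACGCGC, off=1): starts [16, 36, 55, 140, 173, 180, 208, 227] → cuts [17, 37, 56, 141, 174, 181, 209, 228]

Pooled cuts: [12, 17, 29, 35, 37, 53, 56, 80, 83, 98, 103, 114, 131, 141, 152, 162, 174, 181, 193, 209, 217, 228]

Fragments:
  [0,12): 12 bp
  [12,17): 5 bp
  [17,29): 12 bp
  [29,35): 6 bp
  [35,37): 2 bp
  [37,53): 16 bp
  [53,56): 3 bp
  [56,80): 24 bp
  [80,83): 3 bp
  [83,98): 15 bp
  [98,103): 5 bp
  [103,114): 11 bp
  [114,131): 17 bp
  [131,141): 10 bp
  [141,152): 11 bp
  [152,162): 10 bp
  [162,174): 12 bp
  [174,181): 7 bp
  [181,193): 12 bp
  [193,209): 16 bp
  [209,217): 8 bp
  [217,228): 11 bp
  [228,244): 16 bp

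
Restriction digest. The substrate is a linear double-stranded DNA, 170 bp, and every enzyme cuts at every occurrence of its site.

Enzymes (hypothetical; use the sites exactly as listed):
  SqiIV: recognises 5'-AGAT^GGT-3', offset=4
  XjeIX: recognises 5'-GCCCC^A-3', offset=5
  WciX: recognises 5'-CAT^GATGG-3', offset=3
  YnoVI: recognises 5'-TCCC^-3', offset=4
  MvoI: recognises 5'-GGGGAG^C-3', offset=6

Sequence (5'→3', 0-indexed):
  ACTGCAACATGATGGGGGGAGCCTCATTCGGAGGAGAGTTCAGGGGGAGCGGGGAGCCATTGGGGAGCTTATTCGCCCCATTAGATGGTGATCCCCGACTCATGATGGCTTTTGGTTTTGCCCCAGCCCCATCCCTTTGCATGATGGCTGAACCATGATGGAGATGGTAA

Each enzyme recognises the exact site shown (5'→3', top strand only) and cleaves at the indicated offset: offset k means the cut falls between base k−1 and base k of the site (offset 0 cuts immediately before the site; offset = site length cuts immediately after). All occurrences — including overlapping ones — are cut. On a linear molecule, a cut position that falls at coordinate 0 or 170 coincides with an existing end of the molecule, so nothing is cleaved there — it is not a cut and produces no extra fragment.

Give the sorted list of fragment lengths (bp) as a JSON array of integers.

[5,5,6,7,7,7,8,9,9,10,11,11,12,14,21,28]

Per-enzyme occurrences:
  SqiIV (AGATGGT, off=4): starts [82, 161] → cuts [86, 165]
  XjeIX (GCCCCA, off=5): starts [74, 119, 125] → cuts [79, 124, 130]
  WciX (CATGATGG, off=3): starts [7, 100, 139, 153] → cuts [10, 103, 142, 156]
  YnoVI (TCCC, off=4): starts [91, 131] → cuts [95, 135]
  MvoI (GGGGAGC, off=6): starts [15, 43, 50, 61] → cuts [21, 49, 56, 67]

All cut coordinates (distinct, sorted): [10, 21, 49, 56, 67, 79, 86, 95, 103, 124, 130, 135, 142, 156, 165]

Fragment lengths:
  [0,10): 10 bp
  [10,21): 11 bp
  [21,49): 28 bp
  [49,56): 7 bp
  [56,67): 11 bp
  [67,79): 12 bp
  [79,86): 7 bp
  [86,95): 9 bp
  [95,103): 8 bp
  [103,124): 21 bp
  [124,130): 6 bp
  [130,135): 5 bp
  [135,142): 7 bp
  [142,156): 14 bp
  [156,165): 9 bp
  [165,170): 5 bp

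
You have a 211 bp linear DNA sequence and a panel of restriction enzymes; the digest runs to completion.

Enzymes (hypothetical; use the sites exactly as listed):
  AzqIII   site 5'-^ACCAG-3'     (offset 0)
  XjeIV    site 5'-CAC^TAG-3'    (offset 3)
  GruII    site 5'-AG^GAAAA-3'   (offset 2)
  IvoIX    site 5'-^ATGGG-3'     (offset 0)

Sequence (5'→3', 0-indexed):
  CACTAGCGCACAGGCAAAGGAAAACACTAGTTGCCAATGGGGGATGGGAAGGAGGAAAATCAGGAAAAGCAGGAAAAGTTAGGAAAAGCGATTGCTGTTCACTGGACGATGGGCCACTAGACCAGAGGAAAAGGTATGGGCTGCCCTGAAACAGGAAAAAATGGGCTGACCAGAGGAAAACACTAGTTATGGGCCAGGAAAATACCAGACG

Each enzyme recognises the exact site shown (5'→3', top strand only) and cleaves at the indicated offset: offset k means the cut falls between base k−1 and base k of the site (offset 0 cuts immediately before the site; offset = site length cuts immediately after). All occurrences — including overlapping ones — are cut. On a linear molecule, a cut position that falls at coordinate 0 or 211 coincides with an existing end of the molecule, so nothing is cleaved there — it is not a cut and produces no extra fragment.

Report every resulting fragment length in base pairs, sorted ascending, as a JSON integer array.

Per-enzyme occurrences:
  AzqIII ACCAG/0: at [120, 168, 203] ⇒ [120, 168, 203]
  XjeIV CACTAG/3: at [0, 24, 114, 180] ⇒ [3, 27, 117, 183]
  GruII AGGAAAA/2: at [17, 52, 61, 70, 80, 125, 152, 173, 195] ⇒ [19, 54, 63, 72, 82, 127, 154, 175, 197]
  IvoIX ATGGG/0: at [36, 43, 108, 135, 160, 188] ⇒ [36, 43, 108, 135, 160, 188]

All cut coordinates (distinct, sorted): [3, 19, 27, 36, 43, 54, 63, 72, 82, 108, 117, 120, 127, 135, 154, 160, 168, 175, 183, 188, 197, 203]

Fragment lengths:
  [0,3): 3 bp
  [3,19): 16 bp
  [19,27): 8 bp
  [27,36): 9 bp
  [36,43): 7 bp
  [43,54): 11 bp
  [54,63): 9 bp
  [63,72): 9 bp
  [72,82): 10 bp
  [82,108): 26 bp
  [108,117): 9 bp
  [117,120): 3 bp
  [120,127): 7 bp
  [127,135): 8 bp
  [135,154): 19 bp
  [154,160): 6 bp
  [160,168): 8 bp
  [168,175): 7 bp
  [175,183): 8 bp
  [183,188): 5 bp
  [188,197): 9 bp
  [197,203): 6 bp
  [203,211): 8 bp

[3,3,5,6,6,7,7,7,8,8,8,8,8,9,9,9,9,9,10,11,16,19,26]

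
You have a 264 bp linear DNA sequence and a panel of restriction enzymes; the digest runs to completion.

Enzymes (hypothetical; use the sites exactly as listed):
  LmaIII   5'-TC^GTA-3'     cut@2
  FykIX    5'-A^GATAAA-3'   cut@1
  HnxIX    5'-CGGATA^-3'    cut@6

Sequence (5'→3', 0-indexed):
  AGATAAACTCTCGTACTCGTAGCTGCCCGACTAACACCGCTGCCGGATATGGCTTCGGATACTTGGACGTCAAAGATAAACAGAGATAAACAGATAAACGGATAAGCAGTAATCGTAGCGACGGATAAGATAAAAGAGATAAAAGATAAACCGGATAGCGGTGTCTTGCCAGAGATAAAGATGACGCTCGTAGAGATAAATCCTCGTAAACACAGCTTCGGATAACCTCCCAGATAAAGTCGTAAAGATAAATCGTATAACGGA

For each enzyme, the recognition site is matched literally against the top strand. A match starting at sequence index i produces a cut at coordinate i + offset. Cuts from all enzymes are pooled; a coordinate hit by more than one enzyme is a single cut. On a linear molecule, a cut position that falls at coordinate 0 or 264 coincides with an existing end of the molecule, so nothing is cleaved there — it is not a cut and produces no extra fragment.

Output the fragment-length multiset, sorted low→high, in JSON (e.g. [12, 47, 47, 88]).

Per-enzyme occurrences:
  LmaIII TCGTA/2: at [10, 16, 112, 187, 203, 239, 252] ⇒ [12, 18, 114, 189, 205, 241, 254]
  FykIX AGATAAA/1: at [0, 73, 83, 91, 127, 136, 143, 172, 193, 231, 245] ⇒ [1, 74, 84, 92, 128, 137, 144, 173, 194, 232, 246]
  HnxIX CGGATA/6: at [43, 55, 98, 121, 151, 218] ⇒ [49, 61, 104, 127, 157, 224]

All cut coordinates (distinct, sorted): [1, 12, 18, 49, 61, 74, 84, 92, 104, 114, 127, 128, 137, 144, 157, 173, 189, 194, 205, 224, 232, 241, 246, 254]

Fragments:
  [0,1): 1 bp
  [1,12): 11 bp
  [12,18): 6 bp
  [18,49): 31 bp
  [49,61): 12 bp
  [61,74): 13 bp
  [74,84): 10 bp
  [84,92): 8 bp
  [92,104): 12 bp
  [104,114): 10 bp
  [114,127): 13 bp
  [127,128): 1 bp
  [128,137): 9 bp
  [137,144): 7 bp
  [144,157): 13 bp
  [157,173): 16 bp
  [173,189): 16 bp
  [189,194): 5 bp
  [194,205): 11 bp
  [205,224): 19 bp
  [224,232): 8 bp
  [232,241): 9 bp
  [241,246): 5 bp
  [246,254): 8 bp
  [254,264): 10 bp

[1,1,5,5,6,7,8,8,8,9,9,10,10,10,11,11,12,12,13,13,13,16,16,19,31]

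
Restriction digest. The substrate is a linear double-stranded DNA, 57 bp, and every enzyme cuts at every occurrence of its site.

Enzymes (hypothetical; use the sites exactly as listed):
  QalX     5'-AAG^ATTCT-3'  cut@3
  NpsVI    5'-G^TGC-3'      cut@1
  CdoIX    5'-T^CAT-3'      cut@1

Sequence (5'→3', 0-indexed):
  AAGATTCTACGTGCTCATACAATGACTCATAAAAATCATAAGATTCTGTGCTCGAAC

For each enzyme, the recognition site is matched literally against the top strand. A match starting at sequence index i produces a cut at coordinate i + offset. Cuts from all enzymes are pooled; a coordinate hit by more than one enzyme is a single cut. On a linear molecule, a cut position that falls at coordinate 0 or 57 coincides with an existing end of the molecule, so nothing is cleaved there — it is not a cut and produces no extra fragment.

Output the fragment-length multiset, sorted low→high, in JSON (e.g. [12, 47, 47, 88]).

[3,4,6,6,8,9,9,12]

Scan for sites:
  QalX (AAGATTCT, off=3): starts [0, 39] → cuts [3, 42]
  NpsVI (GTGC, off=1): starts [10, 47] → cuts [11, 48]
  CdoIX (TCAT, off=1): starts [14, 26, 35] → cuts [15, 27, 36]

Pooled cuts: [3, 11, 15, 27, 36, 42, 48]

Fragment lengths:
  [0,3): 3 bp
  [3,11): 8 bp
  [11,15): 4 bp
  [15,27): 12 bp
  [27,36): 9 bp
  [36,42): 6 bp
  [42,48): 6 bp
  [48,57): 9 bp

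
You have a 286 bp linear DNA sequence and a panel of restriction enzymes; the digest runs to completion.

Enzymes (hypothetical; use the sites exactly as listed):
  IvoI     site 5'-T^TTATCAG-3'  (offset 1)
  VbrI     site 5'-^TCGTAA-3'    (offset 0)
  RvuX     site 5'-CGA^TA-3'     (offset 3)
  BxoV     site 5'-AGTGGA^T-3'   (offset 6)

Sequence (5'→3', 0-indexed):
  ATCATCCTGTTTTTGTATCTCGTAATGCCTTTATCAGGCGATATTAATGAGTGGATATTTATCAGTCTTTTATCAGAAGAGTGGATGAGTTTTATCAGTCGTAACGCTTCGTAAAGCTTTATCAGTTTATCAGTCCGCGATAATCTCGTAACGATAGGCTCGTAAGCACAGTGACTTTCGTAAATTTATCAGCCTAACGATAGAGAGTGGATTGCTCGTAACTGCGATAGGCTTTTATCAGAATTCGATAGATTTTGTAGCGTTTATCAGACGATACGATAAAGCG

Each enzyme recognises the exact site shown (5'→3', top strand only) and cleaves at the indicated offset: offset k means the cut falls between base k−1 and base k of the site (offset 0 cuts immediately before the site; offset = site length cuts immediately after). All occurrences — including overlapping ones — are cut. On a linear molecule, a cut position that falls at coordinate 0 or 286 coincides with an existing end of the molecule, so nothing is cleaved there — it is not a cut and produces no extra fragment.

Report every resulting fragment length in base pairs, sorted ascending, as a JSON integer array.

[3,4,5,5,5,6,7,7,7,8,8,9,10,10,11,11,11,11,11,12,14,14,14,15,15,16,18,19]

Site scan:
  IvoI (TTTATCAG, off=1): starts [29, 57, 68, 90, 117, 125, 184, 233, 262] → cuts [30, 58, 69, 91, 118, 126, 185, 234, 263]
  VbrI (TCGTAA, off=0): starts [19, 98, 108, 145, 159, 177, 215] → cuts [19, 98, 108, 145, 159, 177, 215]
  RvuX (CGATA, off=3): starts [38, 137, 151, 197, 224, 245, 271, 276] → cuts [41, 140, 154, 200, 227, 248, 274, 279]
  BxoV (AGTGGAT, off=6): starts [49, 79, 205] → cuts [55, 85, 211]

Pooled cuts: [19, 30, 41, 55, 58, 69, 85, 91, 98, 108, 118, 126, 140, 145, 154, 159, 177, 185, 200, 211, 215, 227, 234, 248, 263, 274, 279]

Fragment lengths:
  [0,19): 19 bp
  [19,30): 11 bp
  [30,41): 11 bp
  [41,55): 14 bp
  [55,58): 3 bp
  [58,69): 11 bp
  [69,85): 16 bp
  [85,91): 6 bp
  [91,98): 7 bp
  [98,108): 10 bp
  [108,118): 10 bp
  [118,126): 8 bp
  [126,140): 14 bp
  [140,145): 5 bp
  [145,154): 9 bp
  [154,159): 5 bp
  [159,177): 18 bp
  [177,185): 8 bp
  [185,200): 15 bp
  [200,211): 11 bp
  [211,215): 4 bp
  [215,227): 12 bp
  [227,234): 7 bp
  [234,248): 14 bp
  [248,263): 15 bp
  [263,274): 11 bp
  [274,279): 5 bp
  [279,286): 7 bp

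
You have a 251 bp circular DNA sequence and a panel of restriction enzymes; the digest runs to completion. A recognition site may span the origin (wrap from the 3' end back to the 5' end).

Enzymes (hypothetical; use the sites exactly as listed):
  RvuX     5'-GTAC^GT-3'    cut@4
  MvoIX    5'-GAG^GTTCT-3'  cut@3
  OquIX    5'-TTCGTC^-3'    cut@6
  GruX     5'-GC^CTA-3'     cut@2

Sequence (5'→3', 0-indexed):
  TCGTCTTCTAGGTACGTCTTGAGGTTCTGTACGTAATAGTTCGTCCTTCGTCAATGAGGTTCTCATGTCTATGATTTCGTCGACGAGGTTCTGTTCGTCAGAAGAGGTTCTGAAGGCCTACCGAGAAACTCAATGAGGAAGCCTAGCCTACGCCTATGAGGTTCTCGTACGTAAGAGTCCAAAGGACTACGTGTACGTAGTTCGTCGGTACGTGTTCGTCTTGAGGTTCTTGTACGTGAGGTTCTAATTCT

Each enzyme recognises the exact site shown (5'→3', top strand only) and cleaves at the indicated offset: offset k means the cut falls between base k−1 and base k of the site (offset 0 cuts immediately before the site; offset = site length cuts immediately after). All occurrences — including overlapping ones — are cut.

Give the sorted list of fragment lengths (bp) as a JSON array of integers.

Scan for sites:
  RvuX (GTACGT, off=4): starts [11, 28, 166, 192, 207, 231] → cuts [15, 32, 170, 196, 211, 235]
  MvoIX (GAGGTTCT, off=3): starts [20, 55, 84, 103, 157, 222, 237] → cuts [23, 58, 87, 106, 160, 225, 240]
  OquIX (TTCGTC, off=6): starts [39, 46, 75, 93, 200, 214, 250] → cuts [5, 45, 52, 81, 99, 206, 220]
  GruX (GCCTA, off=2): starts [115, 140, 145, 151] → cuts [117, 142, 147, 153]

All cut coordinates (distinct, sorted): [5, 15, 23, 32, 45, 52, 58, 81, 87, 99, 106, 117, 142, 147, 153, 160, 170, 196, 206, 211, 220, 225, 235, 240]

Fragment lengths:
  5→15: 10 bp
  15→23: 8 bp
  23→32: 9 bp
  32→45: 13 bp
  45→52: 7 bp
  52→58: 6 bp
  58→81: 23 bp
  81→87: 6 bp
  87→99: 12 bp
  99→106: 7 bp
  106→117: 11 bp
  117→142: 25 bp
  142→147: 5 bp
  147→153: 6 bp
  153→160: 7 bp
  160→170: 10 bp
  170→196: 26 bp
  196→206: 10 bp
  206→211: 5 bp
  211→220: 9 bp
  220→225: 5 bp
  225→235: 10 bp
  235→240: 5 bp
  240→5 (wrap): 251-240+5 = 16 bp

[5,5,5,5,6,6,6,7,7,7,8,9,9,10,10,10,10,11,12,13,16,23,25,26]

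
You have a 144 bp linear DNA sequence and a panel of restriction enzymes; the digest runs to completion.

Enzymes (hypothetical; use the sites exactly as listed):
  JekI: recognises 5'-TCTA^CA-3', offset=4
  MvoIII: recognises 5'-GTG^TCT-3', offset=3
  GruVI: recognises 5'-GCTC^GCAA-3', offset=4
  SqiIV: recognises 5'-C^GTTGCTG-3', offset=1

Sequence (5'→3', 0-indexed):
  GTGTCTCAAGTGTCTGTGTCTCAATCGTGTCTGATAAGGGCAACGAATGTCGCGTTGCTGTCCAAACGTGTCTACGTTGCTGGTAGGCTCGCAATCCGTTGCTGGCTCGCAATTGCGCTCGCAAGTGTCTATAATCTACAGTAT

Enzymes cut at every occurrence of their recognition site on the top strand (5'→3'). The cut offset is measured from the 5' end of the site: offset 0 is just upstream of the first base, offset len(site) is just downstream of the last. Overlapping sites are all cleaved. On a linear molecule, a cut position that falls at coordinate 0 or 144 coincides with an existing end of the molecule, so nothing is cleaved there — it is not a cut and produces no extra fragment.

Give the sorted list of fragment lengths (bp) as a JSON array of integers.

[3,5,6,6,7,7,9,11,11,11,12,15,17,24]

Scan for sites:
  JekI TCTACA/4: at [134] ⇒ [138]
  MvoIII GTGTCT/3: at [0, 9, 15, 26, 67, 124] ⇒ [3, 12, 18, 29, 70, 127]
  GruVI GCTCGCAA/4: at [86, 104, 116] ⇒ [90, 108, 120]
  SqiIV CGTTGCTG/1: at [52, 74, 96] ⇒ [53, 75, 97]

All cut coordinates (distinct, sorted): [3, 12, 18, 29, 53, 70, 75, 90, 97, 108, 120, 127, 138]

Fragments:
  [0,3): 3 bp
  [3,12): 9 bp
  [12,18): 6 bp
  [18,29): 11 bp
  [29,53): 24 bp
  [53,70): 17 bp
  [70,75): 5 bp
  [75,90): 15 bp
  [90,97): 7 bp
  [97,108): 11 bp
  [108,120): 12 bp
  [120,127): 7 bp
  [127,138): 11 bp
  [138,144): 6 bp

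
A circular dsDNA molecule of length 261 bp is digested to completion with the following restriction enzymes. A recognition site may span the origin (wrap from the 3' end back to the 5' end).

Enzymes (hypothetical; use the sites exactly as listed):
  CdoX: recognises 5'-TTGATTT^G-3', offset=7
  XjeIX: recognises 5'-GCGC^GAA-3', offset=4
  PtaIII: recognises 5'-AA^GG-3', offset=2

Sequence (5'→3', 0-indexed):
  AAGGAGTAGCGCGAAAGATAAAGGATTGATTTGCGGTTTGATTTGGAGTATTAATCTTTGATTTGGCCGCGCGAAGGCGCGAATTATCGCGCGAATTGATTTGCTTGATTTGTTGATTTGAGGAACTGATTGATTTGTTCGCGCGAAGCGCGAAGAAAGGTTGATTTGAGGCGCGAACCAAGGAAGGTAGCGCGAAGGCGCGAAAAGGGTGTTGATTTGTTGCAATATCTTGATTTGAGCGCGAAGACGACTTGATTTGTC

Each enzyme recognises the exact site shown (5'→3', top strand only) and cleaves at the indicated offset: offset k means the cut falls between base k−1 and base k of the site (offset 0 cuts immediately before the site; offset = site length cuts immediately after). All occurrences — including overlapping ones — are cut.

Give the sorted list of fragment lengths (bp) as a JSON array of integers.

[3,3,4,5,5,5,5,6,7,7,7,7,8,8,8,8,9,9,10,10,10,10,12,12,12,16,17,18,20]

Site scan:
  CdoX (TTGATTTG, off=7): starts [25, 37, 57, 95, 104, 112, 129, 160, 211, 229, 251] → cuts [32, 44, 64, 102, 111, 119, 136, 167, 218, 236, 258]
  XjeIX (GCGCGAA, off=4): starts [8, 68, 76, 88, 140, 147, 170, 189, 197, 238] → cuts [12, 72, 80, 92, 144, 151, 174, 193, 201, 242]
  PtaIII (AAGG, off=2): starts [0, 20, 73, 156, 179, 183, 194, 204] → cuts [2, 22, 75, 158, 181, 185, 196, 206]

All cut coordinates (distinct, sorted): [2, 12, 22, 32, 44, 64, 72, 75, 80, 92, 102, 111, 119, 136, 144, 151, 158, 167, 174, 181, 185, 193, 196, 201, 206, 218, 236, 242, 258]

Fragment lengths:
  2→12: 10 bp
  12→22: 10 bp
  22→32: 10 bp
  32→44: 12 bp
  44→64: 20 bp
  64→72: 8 bp
  72→75: 3 bp
  75→80: 5 bp
  80→92: 12 bp
  92→102: 10 bp
  102→111: 9 bp
  111→119: 8 bp
  119→136: 17 bp
  136→144: 8 bp
  144→151: 7 bp
  151→158: 7 bp
  158→167: 9 bp
  167→174: 7 bp
  174→181: 7 bp
  181→185: 4 bp
  185→193: 8 bp
  193→196: 3 bp
  196→201: 5 bp
  201→206: 5 bp
  206→218: 12 bp
  218→236: 18 bp
  236→242: 6 bp
  242→258: 16 bp
  258→2 (wrap): 261-258+2 = 5 bp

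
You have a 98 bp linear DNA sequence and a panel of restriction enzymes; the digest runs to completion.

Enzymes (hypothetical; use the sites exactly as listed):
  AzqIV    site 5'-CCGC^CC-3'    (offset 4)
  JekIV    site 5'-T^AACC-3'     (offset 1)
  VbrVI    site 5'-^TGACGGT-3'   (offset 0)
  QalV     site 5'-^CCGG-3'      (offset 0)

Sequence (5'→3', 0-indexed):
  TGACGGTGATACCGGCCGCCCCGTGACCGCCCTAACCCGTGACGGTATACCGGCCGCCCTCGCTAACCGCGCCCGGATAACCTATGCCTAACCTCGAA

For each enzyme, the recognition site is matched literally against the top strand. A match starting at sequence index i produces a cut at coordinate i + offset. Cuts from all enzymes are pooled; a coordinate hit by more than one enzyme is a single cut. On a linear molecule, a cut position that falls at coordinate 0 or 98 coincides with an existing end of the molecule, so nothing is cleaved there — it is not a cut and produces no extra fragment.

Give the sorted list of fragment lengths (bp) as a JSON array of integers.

Site scan:
  AzqIV CCGCCC/4: at [15, 26, 53] ⇒ [19, 30, 57]
  JekIV TAACC/1: at [32, 63, 77, 88] ⇒ [33, 64, 78, 89]
  VbrVI TGACGGT/0: at [0, 39] ⇒ [39] (position 0 is a terminus of the linear molecule — no cut)
  QalV CCGG/0: at [11, 49, 72] ⇒ [11, 49, 72]

Pooled cuts: [11, 19, 30, 33, 39, 49, 57, 64, 72, 78, 89]

Fragments:
  [0,11): 11 bp
  [11,19): 8 bp
  [19,30): 11 bp
  [30,33): 3 bp
  [33,39): 6 bp
  [39,49): 10 bp
  [49,57): 8 bp
  [57,64): 7 bp
  [64,72): 8 bp
  [72,78): 6 bp
  [78,89): 11 bp
  [89,98): 9 bp

[3,6,6,7,8,8,8,9,10,11,11,11]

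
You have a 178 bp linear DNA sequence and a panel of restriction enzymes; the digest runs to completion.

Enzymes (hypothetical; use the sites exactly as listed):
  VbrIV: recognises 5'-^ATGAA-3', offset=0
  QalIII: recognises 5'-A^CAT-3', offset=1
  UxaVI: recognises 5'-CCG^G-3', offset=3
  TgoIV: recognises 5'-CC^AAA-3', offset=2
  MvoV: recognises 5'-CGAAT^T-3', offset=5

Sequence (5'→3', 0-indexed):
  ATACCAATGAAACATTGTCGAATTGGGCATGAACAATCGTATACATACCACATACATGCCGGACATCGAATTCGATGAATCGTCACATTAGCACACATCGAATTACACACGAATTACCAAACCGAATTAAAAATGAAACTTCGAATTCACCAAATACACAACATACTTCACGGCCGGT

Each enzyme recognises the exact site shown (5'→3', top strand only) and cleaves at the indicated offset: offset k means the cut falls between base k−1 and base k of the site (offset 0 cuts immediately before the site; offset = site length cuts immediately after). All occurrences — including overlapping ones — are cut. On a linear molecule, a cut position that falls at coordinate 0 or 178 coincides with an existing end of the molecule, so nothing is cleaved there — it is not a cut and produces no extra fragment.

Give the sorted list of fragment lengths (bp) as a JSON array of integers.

Site scan:
  VbrIV (ATGAA, off=0): starts [6, 28, 74, 132] → cuts [6, 28, 74, 132]
  QalIII (ACAT, off=1): starts [11, 42, 49, 53, 62, 84, 94, 160] → cuts [12, 43, 50, 54, 63, 85, 95, 161]
  UxaVI (CCGG, off=3): starts [58, 173] → cuts [61, 176]
  TgoIV (CCAAA, off=2): starts [116, 149] → cuts [118, 151]
  MvoV (CGAATT, off=5): starts [18, 66, 98, 109, 122, 141] → cuts [23, 71, 103, 114, 127, 146]

All cut coordinates (distinct, sorted): [6, 12, 23, 28, 43, 50, 54, 61, 63, 71, 74, 85, 95, 103, 114, 118, 127, 132, 146, 151, 161, 176]

Fragments:
  [0,6): 6 bp
  [6,12): 6 bp
  [12,23): 11 bp
  [23,28): 5 bp
  [28,43): 15 bp
  [43,50): 7 bp
  [50,54): 4 bp
  [54,61): 7 bp
  [61,63): 2 bp
  [63,71): 8 bp
  [71,74): 3 bp
  [74,85): 11 bp
  [85,95): 10 bp
  [95,103): 8 bp
  [103,114): 11 bp
  [114,118): 4 bp
  [118,127): 9 bp
  [127,132): 5 bp
  [132,146): 14 bp
  [146,151): 5 bp
  [151,161): 10 bp
  [161,176): 15 bp
  [176,178): 2 bp

[2,2,3,4,4,5,5,5,6,6,7,7,8,8,9,10,10,11,11,11,14,15,15]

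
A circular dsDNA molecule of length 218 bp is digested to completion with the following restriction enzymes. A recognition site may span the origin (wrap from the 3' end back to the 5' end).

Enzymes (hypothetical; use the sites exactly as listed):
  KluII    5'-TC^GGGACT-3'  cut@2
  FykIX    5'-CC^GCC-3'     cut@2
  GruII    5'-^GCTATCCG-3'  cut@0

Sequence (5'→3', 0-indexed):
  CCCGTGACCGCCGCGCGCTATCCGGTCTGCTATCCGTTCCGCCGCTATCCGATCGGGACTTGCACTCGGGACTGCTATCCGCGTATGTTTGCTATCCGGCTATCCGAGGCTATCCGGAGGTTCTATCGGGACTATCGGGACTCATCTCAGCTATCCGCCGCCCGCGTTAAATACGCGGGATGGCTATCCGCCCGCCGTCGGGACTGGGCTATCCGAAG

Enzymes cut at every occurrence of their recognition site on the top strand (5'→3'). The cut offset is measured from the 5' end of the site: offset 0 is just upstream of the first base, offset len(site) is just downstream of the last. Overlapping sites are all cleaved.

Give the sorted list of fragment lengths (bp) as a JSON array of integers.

[3,3,4,6,6,7,7,7,8,8,9,10,11,12,12,13,13,17,19,20,23]

Site scan:
  KluII TCGGGACT/2: at [52, 65, 125, 134, 197] ⇒ [54, 67, 127, 136, 199]
  FykIX CCGCC/2: at [7, 38, 154, 157, 187, 191] ⇒ [9, 40, 156, 159, 189, 193]
  GruII GCTATCCG/0: at [16, 28, 43, 73, 90, 98, 108, 149, 182, 207] ⇒ [16, 28, 43, 73, 90, 98, 108, 149, 182, 207]

All cut coordinates (distinct, sorted): [9, 16, 28, 40, 43, 54, 67, 73, 90, 98, 108, 127, 136, 149, 156, 159, 182, 189, 193, 199, 207]

Fragment lengths:
  9→16: 7 bp
  16→28: 12 bp
  28→40: 12 bp
  40→43: 3 bp
  43→54: 11 bp
  54→67: 13 bp
  67→73: 6 bp
  73→90: 17 bp
  90→98: 8 bp
  98→108: 10 bp
  108→127: 19 bp
  127→136: 9 bp
  136→149: 13 bp
  149→156: 7 bp
  156→159: 3 bp
  159→182: 23 bp
  182→189: 7 bp
  189→193: 4 bp
  193→199: 6 bp
  199→207: 8 bp
  207→9 (wrap): 218-207+9 = 20 bp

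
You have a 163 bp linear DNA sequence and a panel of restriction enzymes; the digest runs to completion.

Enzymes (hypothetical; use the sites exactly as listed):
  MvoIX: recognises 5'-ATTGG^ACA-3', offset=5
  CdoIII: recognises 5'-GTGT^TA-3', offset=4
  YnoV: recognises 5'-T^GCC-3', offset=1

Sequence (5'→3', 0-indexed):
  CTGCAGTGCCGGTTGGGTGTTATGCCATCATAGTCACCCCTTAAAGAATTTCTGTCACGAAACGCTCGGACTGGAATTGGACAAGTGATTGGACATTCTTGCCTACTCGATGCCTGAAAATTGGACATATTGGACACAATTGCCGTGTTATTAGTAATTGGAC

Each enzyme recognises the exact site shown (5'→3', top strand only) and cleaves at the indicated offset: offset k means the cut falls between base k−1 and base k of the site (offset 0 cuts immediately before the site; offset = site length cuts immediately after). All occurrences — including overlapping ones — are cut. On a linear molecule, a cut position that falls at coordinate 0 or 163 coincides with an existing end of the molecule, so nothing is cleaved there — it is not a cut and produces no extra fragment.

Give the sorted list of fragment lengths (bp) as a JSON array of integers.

[3,7,7,8,8,9,11,12,13,13,15,57]

Scan for sites:
  MvoIX ATTGGACA/5: at [75, 87, 119, 128] ⇒ [80, 92, 124, 133]
  CdoIII GTGTTA/4: at [16, 144] ⇒ [20, 148]
  YnoV TGCC/1: at [6, 22, 99, 110, 140] ⇒ [7, 23, 100, 111, 141]

All cut coordinates (distinct, sorted): [7, 20, 23, 80, 92, 100, 111, 124, 133, 141, 148]

Fragment lengths:
  [0,7): 7 bp
  [7,20): 13 bp
  [20,23): 3 bp
  [23,80): 57 bp
  [80,92): 12 bp
  [92,100): 8 bp
  [100,111): 11 bp
  [111,124): 13 bp
  [124,133): 9 bp
  [133,141): 8 bp
  [141,148): 7 bp
  [148,163): 15 bp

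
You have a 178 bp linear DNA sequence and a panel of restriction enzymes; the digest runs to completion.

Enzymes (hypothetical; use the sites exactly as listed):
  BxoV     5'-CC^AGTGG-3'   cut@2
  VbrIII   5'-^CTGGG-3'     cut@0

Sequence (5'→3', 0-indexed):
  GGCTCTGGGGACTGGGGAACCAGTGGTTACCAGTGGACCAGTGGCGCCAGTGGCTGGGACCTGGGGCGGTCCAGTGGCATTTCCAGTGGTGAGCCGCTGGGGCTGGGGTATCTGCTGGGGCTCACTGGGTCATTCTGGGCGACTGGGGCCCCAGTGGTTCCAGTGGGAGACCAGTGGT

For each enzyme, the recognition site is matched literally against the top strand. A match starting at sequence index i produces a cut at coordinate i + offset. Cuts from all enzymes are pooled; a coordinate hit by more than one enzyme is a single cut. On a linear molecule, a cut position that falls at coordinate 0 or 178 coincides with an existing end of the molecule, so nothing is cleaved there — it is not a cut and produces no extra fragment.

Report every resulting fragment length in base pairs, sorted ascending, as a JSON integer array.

Site scan:
  BxoV CCAGTGG/2: at [19, 29, 37, 46, 70, 82, 150, 159, 170] ⇒ [21, 31, 39, 48, 72, 84, 152, 161, 172]
  VbrIII CTGGG/0: at [4, 11, 53, 60, 96, 102, 114, 124, 134, 142] ⇒ [4, 11, 53, 60, 96, 102, 114, 124, 134, 142]

Pooled cuts: [4, 11, 21, 31, 39, 48, 53, 60, 72, 84, 96, 102, 114, 124, 134, 142, 152, 161, 172]

Fragment lengths:
  [0,4): 4 bp
  [4,11): 7 bp
  [11,21): 10 bp
  [21,31): 10 bp
  [31,39): 8 bp
  [39,48): 9 bp
  [48,53): 5 bp
  [53,60): 7 bp
  [60,72): 12 bp
  [72,84): 12 bp
  [84,96): 12 bp
  [96,102): 6 bp
  [102,114): 12 bp
  [114,124): 10 bp
  [124,134): 10 bp
  [134,142): 8 bp
  [142,152): 10 bp
  [152,161): 9 bp
  [161,172): 11 bp
  [172,178): 6 bp

[4,5,6,6,7,7,8,8,9,9,10,10,10,10,10,11,12,12,12,12]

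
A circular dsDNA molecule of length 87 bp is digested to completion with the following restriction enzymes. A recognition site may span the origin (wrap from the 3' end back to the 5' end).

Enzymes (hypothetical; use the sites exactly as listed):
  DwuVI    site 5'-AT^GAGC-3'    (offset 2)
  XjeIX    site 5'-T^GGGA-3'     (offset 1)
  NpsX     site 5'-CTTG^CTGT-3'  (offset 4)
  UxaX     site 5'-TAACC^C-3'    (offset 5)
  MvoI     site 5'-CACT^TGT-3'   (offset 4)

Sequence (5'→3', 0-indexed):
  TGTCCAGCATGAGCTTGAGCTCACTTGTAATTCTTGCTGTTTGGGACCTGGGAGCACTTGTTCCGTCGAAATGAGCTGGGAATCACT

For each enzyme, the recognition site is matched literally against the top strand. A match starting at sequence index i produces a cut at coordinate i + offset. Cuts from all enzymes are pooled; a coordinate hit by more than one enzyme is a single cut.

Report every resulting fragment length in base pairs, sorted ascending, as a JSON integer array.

[5,6,7,9,10,10,11,14,15]

Per-enzyme occurrences:
  DwuVI (ATGAGC, off=2): starts [8, 70] → cuts [10, 72]
  XjeIX (TGGGA, off=1): starts [41, 48, 76] → cuts [42, 49, 77]
  NpsX (CTTGCTGT, off=4): starts [32] → cuts [36]
  UxaX (TAACCC, off=5): no sites
  MvoI (CACTTGT, off=4): starts [21, 54, 83] → cuts [0, 25, 58]

Pooled cuts: [0, 10, 25, 36, 42, 49, 58, 72, 77]

Fragments:
  0→10: 10 bp
  10→25: 15 bp
  25→36: 11 bp
  36→42: 6 bp
  42→49: 7 bp
  49→58: 9 bp
  58→72: 14 bp
  72→77: 5 bp
  77→0 (wrap): 87-77+0 = 10 bp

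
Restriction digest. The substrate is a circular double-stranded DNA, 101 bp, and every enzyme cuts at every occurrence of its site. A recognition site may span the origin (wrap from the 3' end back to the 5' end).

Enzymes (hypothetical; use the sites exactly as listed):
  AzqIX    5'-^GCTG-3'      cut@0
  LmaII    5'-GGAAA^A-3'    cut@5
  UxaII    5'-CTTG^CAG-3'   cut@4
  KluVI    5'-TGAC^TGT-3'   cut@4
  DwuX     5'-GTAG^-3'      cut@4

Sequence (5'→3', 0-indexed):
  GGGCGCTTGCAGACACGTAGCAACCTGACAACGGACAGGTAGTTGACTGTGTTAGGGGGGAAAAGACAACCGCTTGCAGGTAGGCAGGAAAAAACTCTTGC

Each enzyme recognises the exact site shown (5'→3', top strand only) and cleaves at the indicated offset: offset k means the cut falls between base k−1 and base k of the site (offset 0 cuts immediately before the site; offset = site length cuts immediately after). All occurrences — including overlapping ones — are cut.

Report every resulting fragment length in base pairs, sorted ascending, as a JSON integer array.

Scan for sites:
  AzqIX (GCTG, off=0): no sites
  LmaII GGAAAA/5: at [58, 86] ⇒ [63, 91]
  UxaII CTTGCAG/4: at [5, 72] ⇒ [9, 76]
  KluVI TGACTGT/4: at [43] ⇒ [47]
  DwuX GTAG/4: at [16, 38, 79] ⇒ [20, 42, 83]

Pooled cuts: [9, 20, 42, 47, 63, 76, 83, 91]

Fragments:
  9→20: 11 bp
  20→42: 22 bp
  42→47: 5 bp
  47→63: 16 bp
  63→76: 13 bp
  76→83: 7 bp
  83→91: 8 bp
  91→9 (wrap): 101-91+9 = 19 bp

[5,7,8,11,13,16,19,22]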